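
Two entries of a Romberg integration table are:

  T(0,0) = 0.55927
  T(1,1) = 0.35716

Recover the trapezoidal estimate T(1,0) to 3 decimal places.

0.408

From T(1,1) = (4·T(1,0) − T(0,0))/3, solve for T(1,0):
4·T(1,0) = 3·0.35716 + 0.55927 = 1.63075
T(1,0) = 0.40769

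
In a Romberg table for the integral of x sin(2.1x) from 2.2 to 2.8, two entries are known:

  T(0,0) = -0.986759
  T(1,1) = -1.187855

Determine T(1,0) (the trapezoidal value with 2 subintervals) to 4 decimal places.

-1.1376

From T(1,1) = (4·T(1,0) − T(0,0))/3, solve for T(1,0):
4·T(1,0) = 3·(-1.187855) + (-0.986759) = -4.550324
T(1,0) = -1.137581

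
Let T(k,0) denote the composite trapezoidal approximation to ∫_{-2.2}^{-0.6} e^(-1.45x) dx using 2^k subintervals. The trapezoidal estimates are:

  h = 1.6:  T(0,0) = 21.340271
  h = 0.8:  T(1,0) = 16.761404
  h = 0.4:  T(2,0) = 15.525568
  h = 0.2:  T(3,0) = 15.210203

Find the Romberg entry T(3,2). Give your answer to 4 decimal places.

15.1045

Richardson extrapolation on the trapezoidal column (denominator 4−1=3):
T(2,1) = 15.525568 + (15.525568 − 16.761404)/3 = 15.113623
T(3,1) = 15.210203 + (15.210203 − 15.525568)/3 = 15.105081
T(3,2) = (16·15.105081 − 15.113623) / 15 = 15.104512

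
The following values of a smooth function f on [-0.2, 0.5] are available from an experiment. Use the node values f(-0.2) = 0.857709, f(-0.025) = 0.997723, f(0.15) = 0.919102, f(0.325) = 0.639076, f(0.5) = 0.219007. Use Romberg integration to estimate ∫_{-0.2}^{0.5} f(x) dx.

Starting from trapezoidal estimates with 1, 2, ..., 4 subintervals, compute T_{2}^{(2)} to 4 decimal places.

0.5518

T_{0}^{(0)} (trapezoid, 1 panel, h=0.7000): 0.376851
T_{1}^{(0)} (trapezoid, 2 panels, h=0.3500): 0.510111
T_{2}^{(0)} (trapezoid, 4 panels, h=0.1750): 0.541495
T_{1}^{(1)} = 0.510111 + (0.510111 − 0.376851)/3 = 0.554531
T_{2}^{(1)} = 0.541495 + (0.541495 − 0.510111)/3 = 0.551956
T_{2}^{(2)} = 0.551956 + (0.551956 − 0.554531)/15 = 0.551784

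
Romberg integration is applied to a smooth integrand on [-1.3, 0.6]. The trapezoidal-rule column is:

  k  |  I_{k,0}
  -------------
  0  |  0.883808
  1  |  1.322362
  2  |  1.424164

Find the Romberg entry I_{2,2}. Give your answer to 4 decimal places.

I_{1,1} = (4·1.322362 − 0.883808) / 3 = 1.468547
I_{2,1} = (4·1.424164 − 1.322362) / 3 = 1.458098
I_{2,2} = 1.458098 + (1.458098 − 1.468547)/15 = 1.457401

1.4574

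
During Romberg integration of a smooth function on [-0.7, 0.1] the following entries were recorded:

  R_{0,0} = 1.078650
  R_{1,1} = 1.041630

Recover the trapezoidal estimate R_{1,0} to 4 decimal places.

1.0509

From R_{1,1} = (4·R_{1,0} − R_{0,0})/3, solve for R_{1,0}:
4·R_{1,0} = 3·1.041630 + 1.078650 = 4.203540
R_{1,0} = 1.050885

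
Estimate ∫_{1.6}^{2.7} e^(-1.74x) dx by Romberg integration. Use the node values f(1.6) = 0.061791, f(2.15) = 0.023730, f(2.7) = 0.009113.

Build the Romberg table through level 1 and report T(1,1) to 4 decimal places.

0.0304

T(0,0) (trapezoid, 1 panel, h=1.1000): 0.038997
T(1,0) (trapezoid, 2 panels, h=0.5500): 0.032550
T(1,1) = 0.032550 + (0.032550 − 0.038997)/3 = 0.030401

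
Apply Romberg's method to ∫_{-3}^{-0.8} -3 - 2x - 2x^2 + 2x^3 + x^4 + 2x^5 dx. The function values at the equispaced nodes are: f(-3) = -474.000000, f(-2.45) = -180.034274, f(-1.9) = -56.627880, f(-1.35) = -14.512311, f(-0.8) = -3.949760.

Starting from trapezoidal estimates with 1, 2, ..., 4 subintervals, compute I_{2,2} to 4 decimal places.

I_{0,0} (trapezoid, 1 panel, h=2.2000): -525.744736
I_{1,0} (trapezoid, 2 panels, h=1.1000): -325.163036
I_{2,0} (trapezoid, 4 panels, h=0.5500): -269.582140
I_{1,1} = -325.163036 + (-325.163036 − (-525.744736))/3 = -258.302469
I_{2,1} = -269.582140 + (-269.582140 − (-325.163036))/3 = -251.055175
I_{2,2} = -251.055175 + (-251.055175 − (-258.302469))/15 = -250.572022

-250.5720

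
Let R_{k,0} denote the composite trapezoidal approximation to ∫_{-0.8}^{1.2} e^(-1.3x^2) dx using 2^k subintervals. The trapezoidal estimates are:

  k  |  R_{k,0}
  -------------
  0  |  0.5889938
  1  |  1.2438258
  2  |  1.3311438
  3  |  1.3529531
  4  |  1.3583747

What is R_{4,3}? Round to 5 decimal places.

1.36018

R_{2,1} = (4·1.3311438 − 1.2438258) / 3 = 1.3602498
R_{3,1} = 1.3529531 + (1.3529531 − 1.3311438)/3 = 1.3602229
R_{4,1} = (4·1.3583747 − 1.3529531) / 3 = 1.3601819
R_{3,2} = 1.3602229 + (1.3602229 − 1.3602498)/15 = 1.3602211
R_{4,2} = (16·1.3601819 − 1.3602229) / 15 = 1.3601792
R_{4,3} = (64·1.3601792 − 1.3602211) / 63 = 1.3601785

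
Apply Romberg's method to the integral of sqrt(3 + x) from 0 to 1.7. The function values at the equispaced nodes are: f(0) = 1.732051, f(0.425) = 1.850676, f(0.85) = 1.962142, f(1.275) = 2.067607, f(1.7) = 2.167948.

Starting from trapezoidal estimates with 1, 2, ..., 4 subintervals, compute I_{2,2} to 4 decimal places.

3.3288

I_{0,0} (trapezoid, 1 panel, h=1.7000): 3.314999
I_{1,0} (trapezoid, 2 panels, h=0.8500): 3.325320
I_{2,0} (trapezoid, 4 panels, h=0.4250): 3.327930
I_{1,1} = 3.325320 + (3.325320 − 3.314999)/3 = 3.328760
I_{2,1} = 3.327930 + (3.327930 − 3.325320)/3 = 3.328800
I_{2,2} = 3.328800 + (3.328800 − 3.328760)/15 = 3.328803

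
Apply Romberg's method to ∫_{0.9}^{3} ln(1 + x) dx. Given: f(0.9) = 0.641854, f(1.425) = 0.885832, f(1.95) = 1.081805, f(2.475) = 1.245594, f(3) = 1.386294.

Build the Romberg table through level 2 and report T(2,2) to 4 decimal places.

2.2256

T(0,0) (trapezoid, 1 panel, h=2.1000): 2.129555
T(1,0) (trapezoid, 2 panels, h=1.0500): 2.200673
T(2,0) (trapezoid, 4 panels, h=0.5250): 2.219335
T(1,1) = 2.200673 + (2.200673 − 2.129555)/3 = 2.224379
T(2,1) = 2.219335 + (2.219335 − 2.200673)/3 = 2.225556
T(2,2) = 2.225556 + (2.225556 − 2.224379)/15 = 2.225634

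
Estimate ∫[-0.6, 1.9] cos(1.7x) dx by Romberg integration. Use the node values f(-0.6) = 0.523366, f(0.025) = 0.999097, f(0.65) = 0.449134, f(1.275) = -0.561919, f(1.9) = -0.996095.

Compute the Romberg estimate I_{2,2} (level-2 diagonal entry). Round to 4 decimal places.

I_{0,0} (trapezoid, 1 panel, h=2.5000): -0.590911
I_{1,0} (trapezoid, 2 panels, h=1.2500): 0.265962
I_{2,0} (trapezoid, 4 panels, h=0.6250): 0.406217
I_{1,1} = 0.265962 + (0.265962 − (-0.590911))/3 = 0.551586
I_{2,1} = 0.406217 + (0.406217 − 0.265962)/3 = 0.452969
I_{2,2} = 0.452969 + (0.452969 − 0.551586)/15 = 0.446395

0.4464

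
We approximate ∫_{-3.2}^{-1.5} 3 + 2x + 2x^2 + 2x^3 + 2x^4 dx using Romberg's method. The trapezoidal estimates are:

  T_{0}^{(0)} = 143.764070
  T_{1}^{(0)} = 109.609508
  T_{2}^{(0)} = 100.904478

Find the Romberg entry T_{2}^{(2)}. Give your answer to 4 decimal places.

Richardson extrapolation on the trapezoidal column (denominator 4−1=3):
T_{1}^{(1)} = 109.609508 + (109.609508 − 143.764070)/3 = 98.224654
T_{2}^{(1)} = (4·100.904478 − 109.609508) / 3 = 98.002801
T_{2}^{(2)} = 98.002801 + (98.002801 − 98.224654)/15 = 97.988011
(Column j=1 coincides with Simpson's rule on the same nodes.)

97.9880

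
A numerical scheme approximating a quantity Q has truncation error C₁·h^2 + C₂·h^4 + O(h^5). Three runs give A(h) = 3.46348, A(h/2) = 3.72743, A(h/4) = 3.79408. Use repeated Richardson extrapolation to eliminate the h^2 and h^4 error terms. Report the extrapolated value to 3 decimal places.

3.816

First eliminate the h^2 term (factor 2^2 = 4):
  B₁ = (4·3.72743 − 3.46348)/3 = 3.81541
  B₂ = (4·3.79408 − 3.72743)/3 = 3.81630
Then eliminate the h^4 term (factor 2^4 = 16):
  (16·3.81630 − 3.81541)/15 = 3.81636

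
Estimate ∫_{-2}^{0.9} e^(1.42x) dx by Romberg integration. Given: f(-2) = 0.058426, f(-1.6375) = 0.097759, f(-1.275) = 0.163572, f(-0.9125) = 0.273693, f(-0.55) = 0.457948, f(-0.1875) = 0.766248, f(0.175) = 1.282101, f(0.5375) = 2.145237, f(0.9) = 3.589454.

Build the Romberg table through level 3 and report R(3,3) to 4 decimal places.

R(0,0) (trapezoid, 1 panel, h=2.9000): 5.289426
R(1,0) (trapezoid, 2 panels, h=1.4500): 3.308738
R(2,0) (trapezoid, 4 panels, h=0.7250): 2.702482
R(3,0) (trapezoid, 8 panels, h=0.3625): 2.541306
R(1,1) = 3.308738 + (3.308738 − 5.289426)/3 = 2.648509
R(2,1) = 2.702482 + (2.702482 − 3.308738)/3 = 2.500397
R(3,1) = 2.541306 + (2.541306 − 2.702482)/3 = 2.487581
R(2,2) = 2.500397 + (2.500397 − 2.648509)/15 = 2.490523
R(3,2) = 2.487581 + (2.487581 − 2.500397)/15 = 2.486727
R(3,3) = 2.486727 + (2.486727 − 2.490523)/63 = 2.486667

2.4867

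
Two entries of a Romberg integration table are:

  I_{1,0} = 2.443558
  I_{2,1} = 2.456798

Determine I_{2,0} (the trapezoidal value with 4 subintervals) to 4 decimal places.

From I_{2,1} = (4·I_{2,0} − I_{1,0})/3, solve for I_{2,0}:
4·I_{2,0} = 3·2.456798 + 2.443558 = 9.813952
I_{2,0} = 2.453488

2.4535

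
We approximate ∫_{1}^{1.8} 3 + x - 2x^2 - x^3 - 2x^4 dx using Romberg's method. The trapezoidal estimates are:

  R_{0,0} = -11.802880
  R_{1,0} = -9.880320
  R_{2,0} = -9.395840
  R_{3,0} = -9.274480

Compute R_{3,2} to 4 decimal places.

R_{2,1} = -9.395840 + (-9.395840 − (-9.880320))/3 = -9.234347
R_{3,1} = -9.274480 + (-9.274480 − (-9.395840))/3 = -9.234027
R_{3,2} = (16·(-9.234027) − (-9.234347)) / 15 = -9.234006
(Column j=1 coincides with Simpson's rule on the same nodes.)

-9.2340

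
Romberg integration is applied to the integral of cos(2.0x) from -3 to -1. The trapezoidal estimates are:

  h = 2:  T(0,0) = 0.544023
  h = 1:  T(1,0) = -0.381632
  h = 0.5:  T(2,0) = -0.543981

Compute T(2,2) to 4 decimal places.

-0.5920

Richardson extrapolation on the trapezoidal column (denominator 4−1=3):
T(1,1) = -0.381632 + (-0.381632 − 0.544023)/3 = -0.690184
T(2,1) = (4·(-0.543981) − (-0.381632)) / 3 = -0.598097
T(2,2) = -0.598097 + (-0.598097 − (-0.690184))/15 = -0.591958
(Column j=1 coincides with Simpson's rule on the same nodes.)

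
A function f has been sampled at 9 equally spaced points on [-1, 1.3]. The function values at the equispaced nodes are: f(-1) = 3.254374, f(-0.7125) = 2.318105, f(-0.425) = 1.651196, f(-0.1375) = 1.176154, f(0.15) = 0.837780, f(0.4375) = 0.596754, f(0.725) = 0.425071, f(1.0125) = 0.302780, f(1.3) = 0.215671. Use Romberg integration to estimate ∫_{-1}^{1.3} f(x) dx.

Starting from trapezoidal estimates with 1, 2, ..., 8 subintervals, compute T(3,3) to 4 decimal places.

T(0,0) (trapezoid, 1 panel, h=2.3000): 3.990552
T(1,0) (trapezoid, 2 panels, h=1.1500): 2.958723
T(2,0) (trapezoid, 4 panels, h=0.5750): 2.673215
T(3,0) (trapezoid, 8 panels, h=0.2875): 2.599823
T(1,1) = 2.958723 + (2.958723 − 3.990552)/3 = 2.614780
T(2,1) = 2.673215 + (2.673215 − 2.958723)/3 = 2.578046
T(3,1) = 2.599823 + (2.599823 − 2.673215)/3 = 2.575359
T(2,2) = 2.578046 + (2.578046 − 2.614780)/15 = 2.575597
T(3,2) = 2.575359 + (2.575359 − 2.578046)/15 = 2.575180
T(3,3) = 2.575180 + (2.575180 − 2.575597)/63 = 2.575173

2.5752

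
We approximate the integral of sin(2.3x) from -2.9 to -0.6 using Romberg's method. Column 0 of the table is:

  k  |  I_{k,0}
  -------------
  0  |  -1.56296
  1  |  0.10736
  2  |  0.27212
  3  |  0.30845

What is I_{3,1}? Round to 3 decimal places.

Richardson extrapolation on the trapezoidal column (denominator 4−1=3):
I_{3,1} = 0.30845 + (0.30845 − 0.27212)/3 = 0.32056

0.321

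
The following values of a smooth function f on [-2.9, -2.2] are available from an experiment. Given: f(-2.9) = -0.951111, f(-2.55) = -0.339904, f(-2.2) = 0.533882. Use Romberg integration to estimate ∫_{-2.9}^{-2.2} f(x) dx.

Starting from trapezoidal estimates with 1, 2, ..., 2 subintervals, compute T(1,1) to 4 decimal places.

T(0,0) (trapezoid, 1 panel, h=0.7000): -0.146030
T(1,0) (trapezoid, 2 panels, h=0.3500): -0.191981
T(1,1) = -0.191981 + (-0.191981 − (-0.146030))/3 = -0.207298

-0.2073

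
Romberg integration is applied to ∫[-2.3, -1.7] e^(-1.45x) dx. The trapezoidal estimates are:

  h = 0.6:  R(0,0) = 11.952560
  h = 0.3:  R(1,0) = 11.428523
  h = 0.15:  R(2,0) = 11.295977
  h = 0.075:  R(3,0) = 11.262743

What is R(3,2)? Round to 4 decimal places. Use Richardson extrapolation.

R(2,1) = (4·11.295977 − 11.428523) / 3 = 11.251795
R(3,1) = (4·11.262743 − 11.295977) / 3 = 11.251665
R(3,2) = 11.251665 + (11.251665 − 11.251795)/15 = 11.251656

11.2517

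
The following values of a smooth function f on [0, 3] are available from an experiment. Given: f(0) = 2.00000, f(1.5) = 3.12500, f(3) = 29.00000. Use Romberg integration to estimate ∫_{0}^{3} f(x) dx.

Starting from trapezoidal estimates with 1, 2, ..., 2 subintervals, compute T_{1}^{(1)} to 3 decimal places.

T_{0}^{(0)} (trapezoid, 1 panel, h=3.0000): 46.50000
T_{1}^{(0)} (trapezoid, 2 panels, h=1.5000): 27.93750
T_{1}^{(1)} = 27.93750 + (27.93750 − 46.50000)/3 = 21.75000

21.750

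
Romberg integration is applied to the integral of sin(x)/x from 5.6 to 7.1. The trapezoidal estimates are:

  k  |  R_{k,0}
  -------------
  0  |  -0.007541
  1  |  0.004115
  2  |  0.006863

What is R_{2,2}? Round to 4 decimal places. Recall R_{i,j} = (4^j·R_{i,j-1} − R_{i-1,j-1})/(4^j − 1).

0.0078

Richardson extrapolation on the trapezoidal column (denominator 4−1=3):
R_{1,1} = (4·0.004115 − (-0.007541)) / 3 = 0.008000
R_{2,1} = 0.006863 + (0.006863 − 0.004115)/3 = 0.007779
R_{2,2} = (16·0.007779 − 0.008000) / 15 = 0.007764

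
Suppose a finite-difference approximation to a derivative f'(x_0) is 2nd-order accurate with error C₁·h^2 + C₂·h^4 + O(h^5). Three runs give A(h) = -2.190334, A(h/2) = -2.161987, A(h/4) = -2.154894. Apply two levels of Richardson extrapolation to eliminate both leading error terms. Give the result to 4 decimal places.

-2.1525

First eliminate the h^2 term (factor 2^2 = 4):
  B₁ = (4·(-2.161987) − (-2.190334))/3 = -2.152538
  B₂ = (4·(-2.154894) − (-2.161987))/3 = -2.152530
Then eliminate the h^4 term (factor 2^4 = 16):
  (16·(-2.152530) − (-2.152538))/15 = -2.152529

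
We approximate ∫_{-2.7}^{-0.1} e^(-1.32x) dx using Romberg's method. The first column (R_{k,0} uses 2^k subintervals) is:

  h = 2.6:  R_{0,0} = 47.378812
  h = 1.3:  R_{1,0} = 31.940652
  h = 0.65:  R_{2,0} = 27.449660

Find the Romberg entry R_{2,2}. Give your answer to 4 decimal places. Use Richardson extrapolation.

25.8965

R_{1,1} = 31.940652 + (31.940652 − 47.378812)/3 = 26.794599
R_{2,1} = (4·27.449660 − 31.940652) / 3 = 25.952663
R_{2,2} = 25.952663 + (25.952663 − 26.794599)/15 = 25.896534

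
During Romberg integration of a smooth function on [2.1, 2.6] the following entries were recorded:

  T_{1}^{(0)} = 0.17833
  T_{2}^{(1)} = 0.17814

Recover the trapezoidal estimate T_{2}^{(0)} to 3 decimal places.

0.178

From T_{2}^{(1)} = (4·T_{2}^{(0)} − T_{1}^{(0)})/3, solve for T_{2}^{(0)}:
4·T_{2}^{(0)} = 3·0.17814 + 0.17833 = 0.71275
T_{2}^{(0)} = 0.17819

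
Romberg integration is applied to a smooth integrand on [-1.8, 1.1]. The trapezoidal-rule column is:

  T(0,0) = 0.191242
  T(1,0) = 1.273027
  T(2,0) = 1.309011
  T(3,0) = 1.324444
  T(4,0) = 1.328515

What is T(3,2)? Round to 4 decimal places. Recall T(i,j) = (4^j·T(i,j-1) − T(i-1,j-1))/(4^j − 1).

1.3302

Richardson extrapolation on the trapezoidal column (denominator 4−1=3):
T(2,1) = 1.309011 + (1.309011 − 1.273027)/3 = 1.321006
T(3,1) = 1.324444 + (1.324444 − 1.309011)/3 = 1.329588
T(3,2) = (16·1.329588 − 1.321006) / 15 = 1.330160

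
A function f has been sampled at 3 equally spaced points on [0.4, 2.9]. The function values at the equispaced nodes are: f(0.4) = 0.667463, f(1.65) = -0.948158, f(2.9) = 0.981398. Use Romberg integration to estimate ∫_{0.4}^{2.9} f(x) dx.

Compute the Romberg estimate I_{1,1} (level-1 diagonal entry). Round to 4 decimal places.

-0.8932

I_{0,0} (trapezoid, 1 panel, h=2.5000): 2.061076
I_{1,0} (trapezoid, 2 panels, h=1.2500): -0.154659
I_{1,1} = -0.154659 + (-0.154659 − 2.061076)/3 = -0.893237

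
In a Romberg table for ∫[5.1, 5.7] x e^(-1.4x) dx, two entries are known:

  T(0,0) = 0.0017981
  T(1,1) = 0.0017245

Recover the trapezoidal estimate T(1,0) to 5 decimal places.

From T(1,1) = (4·T(1,0) − T(0,0))/3, solve for T(1,0):
4·T(1,0) = 3·0.0017245 + 0.0017981 = 0.0069716
T(1,0) = 0.0017429

0.00174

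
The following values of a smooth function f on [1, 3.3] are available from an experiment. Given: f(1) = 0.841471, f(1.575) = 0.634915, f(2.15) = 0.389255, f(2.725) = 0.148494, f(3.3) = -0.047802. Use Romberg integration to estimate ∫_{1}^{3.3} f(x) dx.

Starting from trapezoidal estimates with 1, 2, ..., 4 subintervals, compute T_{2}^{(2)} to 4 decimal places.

0.9020

T_{0}^{(0)} (trapezoid, 1 panel, h=2.3000): 0.912719
T_{1}^{(0)} (trapezoid, 2 panels, h=1.1500): 0.904003
T_{2}^{(0)} (trapezoid, 4 panels, h=0.5750): 0.902462
T_{1}^{(1)} = 0.904003 + (0.904003 − 0.912719)/3 = 0.901098
T_{2}^{(1)} = 0.902462 + (0.902462 − 0.904003)/3 = 0.901948
T_{2}^{(2)} = 0.901948 + (0.901948 − 0.901098)/15 = 0.902005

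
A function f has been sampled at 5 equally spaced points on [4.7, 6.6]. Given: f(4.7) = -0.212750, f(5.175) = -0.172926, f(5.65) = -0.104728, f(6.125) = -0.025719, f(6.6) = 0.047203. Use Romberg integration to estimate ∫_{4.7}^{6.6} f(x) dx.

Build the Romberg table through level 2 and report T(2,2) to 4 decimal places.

-0.1852

T(0,0) (trapezoid, 1 panel, h=1.9000): -0.157270
T(1,0) (trapezoid, 2 panels, h=0.9500): -0.178126
T(2,0) (trapezoid, 4 panels, h=0.4750): -0.183420
T(1,1) = -0.178126 + (-0.178126 − (-0.157270))/3 = -0.185078
T(2,1) = -0.183420 + (-0.183420 − (-0.178126))/3 = -0.185185
T(2,2) = -0.185185 + (-0.185185 − (-0.185078))/15 = -0.185192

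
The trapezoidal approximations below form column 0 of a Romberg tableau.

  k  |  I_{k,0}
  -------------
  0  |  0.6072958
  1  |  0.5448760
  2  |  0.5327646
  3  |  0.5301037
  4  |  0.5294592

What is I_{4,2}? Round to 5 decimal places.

I_{3,1} = 0.5301037 + (0.5301037 − 0.5327646)/3 = 0.5292167
I_{4,1} = (4·0.5294592 − 0.5301037) / 3 = 0.5292444
I_{4,2} = (16·0.5292444 − 0.5292167) / 15 = 0.5292462

0.52925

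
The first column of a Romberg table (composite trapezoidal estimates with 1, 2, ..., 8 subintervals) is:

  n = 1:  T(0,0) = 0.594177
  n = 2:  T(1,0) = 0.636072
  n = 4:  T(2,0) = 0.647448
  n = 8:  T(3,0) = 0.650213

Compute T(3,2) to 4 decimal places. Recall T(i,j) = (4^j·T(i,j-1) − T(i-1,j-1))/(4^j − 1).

Richardson extrapolation on the trapezoidal column (denominator 4−1=3):
T(2,1) = 0.647448 + (0.647448 − 0.636072)/3 = 0.651240
T(3,1) = (4·0.650213 − 0.647448) / 3 = 0.651135
T(3,2) = (16·0.651135 − 0.651240) / 15 = 0.651128
(Column j=1 coincides with Simpson's rule on the same nodes.)

0.6511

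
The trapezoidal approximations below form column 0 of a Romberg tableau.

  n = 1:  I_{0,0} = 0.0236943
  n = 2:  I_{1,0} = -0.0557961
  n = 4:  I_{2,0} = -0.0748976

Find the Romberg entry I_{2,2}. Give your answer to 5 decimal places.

-0.08120

Richardson extrapolation on the trapezoidal column (denominator 4−1=3):
I_{1,1} = (4·(-0.0557961) − 0.0236943) / 3 = -0.0822929
I_{2,1} = (4·(-0.0748976) − (-0.0557961)) / 3 = -0.0812648
I_{2,2} = (16·(-0.0812648) − (-0.0822929)) / 15 = -0.0811963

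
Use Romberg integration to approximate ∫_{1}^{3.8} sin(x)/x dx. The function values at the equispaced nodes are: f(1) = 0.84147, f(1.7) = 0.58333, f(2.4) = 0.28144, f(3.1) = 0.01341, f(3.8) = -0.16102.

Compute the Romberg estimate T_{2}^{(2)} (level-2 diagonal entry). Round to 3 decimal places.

0.847

T_{0}^{(0)} (trapezoid, 1 panel, h=2.8000): 0.95263
T_{1}^{(0)} (trapezoid, 2 panels, h=1.4000): 0.87033
T_{2}^{(0)} (trapezoid, 4 panels, h=0.7000): 0.85288
T_{1}^{(1)} = 0.87033 + (0.87033 − 0.95263)/3 = 0.84290
T_{2}^{(1)} = 0.85288 + (0.85288 − 0.87033)/3 = 0.84706
T_{2}^{(2)} = 0.84706 + (0.84706 − 0.84290)/15 = 0.84734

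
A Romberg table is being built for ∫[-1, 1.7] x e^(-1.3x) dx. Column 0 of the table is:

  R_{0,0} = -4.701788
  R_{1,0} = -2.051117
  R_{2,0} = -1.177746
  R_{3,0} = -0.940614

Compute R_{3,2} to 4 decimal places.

-0.8599

R_{2,1} = (4·(-1.177746) − (-2.051117)) / 3 = -0.886622
R_{3,1} = (4·(-0.940614) − (-1.177746)) / 3 = -0.861570
R_{3,2} = -0.861570 + (-0.861570 − (-0.886622))/15 = -0.859900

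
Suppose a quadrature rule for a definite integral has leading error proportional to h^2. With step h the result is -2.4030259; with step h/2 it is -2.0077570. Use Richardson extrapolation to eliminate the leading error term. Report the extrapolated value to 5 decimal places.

Extrapolated value = (4·A(h/2) − A(h)) / (4 − 1)
= (4·(-2.0077570) − (-2.4030259)) / 3
= -5.6280021 / 3 = -1.8760007

-1.87600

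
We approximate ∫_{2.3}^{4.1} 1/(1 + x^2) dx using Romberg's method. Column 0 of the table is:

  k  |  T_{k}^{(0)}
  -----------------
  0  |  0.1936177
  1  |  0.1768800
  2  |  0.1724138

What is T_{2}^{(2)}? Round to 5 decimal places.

T_{1}^{(1)} = (4·0.1768800 − 0.1936177) / 3 = 0.1713008
T_{2}^{(1)} = (4·0.1724138 − 0.1768800) / 3 = 0.1709251
T_{2}^{(2)} = 0.1709251 + (0.1709251 − 0.1713008)/15 = 0.1709001

0.17090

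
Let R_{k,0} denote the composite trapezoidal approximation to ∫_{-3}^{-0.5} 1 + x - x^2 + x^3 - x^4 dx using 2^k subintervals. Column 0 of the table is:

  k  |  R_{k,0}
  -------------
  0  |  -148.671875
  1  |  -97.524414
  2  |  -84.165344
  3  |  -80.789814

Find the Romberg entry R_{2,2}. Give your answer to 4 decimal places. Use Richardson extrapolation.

Richardson extrapolation on the trapezoidal column (denominator 4−1=3):
R_{1,1} = -97.524414 + (-97.524414 − (-148.671875))/3 = -80.475260
R_{2,1} = (4·(-84.165344) − (-97.524414)) / 3 = -79.712321
R_{2,2} = (16·(-79.712321) − (-80.475260)) / 15 = -79.661458

-79.6615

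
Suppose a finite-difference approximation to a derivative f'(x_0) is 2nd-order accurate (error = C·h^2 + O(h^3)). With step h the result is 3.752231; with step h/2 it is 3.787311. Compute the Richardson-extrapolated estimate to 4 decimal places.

3.7990

Extrapolated value = (4·A(h/2) − A(h)) / (4 − 1)
= (4·3.787311 − 3.752231) / 3
= 11.397013 / 3 = 3.799004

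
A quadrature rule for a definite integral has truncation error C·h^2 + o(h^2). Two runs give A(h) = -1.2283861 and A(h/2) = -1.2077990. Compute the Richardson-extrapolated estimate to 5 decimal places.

The leading error scales as h^2; refining by a factor of 2 reduces it by 2^2 = 4.
Extrapolated value = (4·A(h/2) − A(h)) / (4 − 1)
= (4·(-1.2077990) − (-1.2283861)) / 3
= -3.6028099 / 3 = -1.2009366

-1.20094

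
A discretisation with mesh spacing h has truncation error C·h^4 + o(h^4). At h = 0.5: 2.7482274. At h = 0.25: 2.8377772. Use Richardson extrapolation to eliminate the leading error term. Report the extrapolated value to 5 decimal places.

The leading error scales as h^4; refining by a factor of 2 reduces it by 2^4 = 16.
Extrapolated value = (16·A(h/2) − A(h)) / (16 − 1)
= (16·2.8377772 − 2.7482274) / 15
= 42.6562078 / 15 = 2.8437472

2.84375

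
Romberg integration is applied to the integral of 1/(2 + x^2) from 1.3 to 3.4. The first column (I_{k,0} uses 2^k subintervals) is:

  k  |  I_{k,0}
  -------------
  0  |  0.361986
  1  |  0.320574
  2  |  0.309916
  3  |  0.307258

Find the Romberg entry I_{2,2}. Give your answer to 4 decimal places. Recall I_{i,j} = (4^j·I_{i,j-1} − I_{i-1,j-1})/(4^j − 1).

Richardson extrapolation on the trapezoidal column (denominator 4−1=3):
I_{1,1} = 0.320574 + (0.320574 − 0.361986)/3 = 0.306770
I_{2,1} = (4·0.309916 − 0.320574) / 3 = 0.306363
I_{2,2} = 0.306363 + (0.306363 − 0.306770)/15 = 0.306336

0.3063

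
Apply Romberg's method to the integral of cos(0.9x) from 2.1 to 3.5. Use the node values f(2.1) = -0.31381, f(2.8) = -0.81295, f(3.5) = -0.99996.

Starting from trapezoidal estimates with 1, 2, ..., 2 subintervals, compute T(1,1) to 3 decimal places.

T(0,0) (trapezoid, 1 panel, h=1.4000): -0.91964
T(1,0) (trapezoid, 2 panels, h=0.7000): -1.02888
T(1,1) = -1.02888 + (-1.02888 − (-0.91964))/3 = -1.06529

-1.065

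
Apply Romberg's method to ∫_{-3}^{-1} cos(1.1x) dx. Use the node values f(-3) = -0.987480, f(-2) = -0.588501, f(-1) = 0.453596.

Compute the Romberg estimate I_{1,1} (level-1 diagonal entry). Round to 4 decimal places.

I_{0,0} (trapezoid, 1 panel, h=2.0000): -0.533884
I_{1,0} (trapezoid, 2 panels, h=1.0000): -0.855443
I_{1,1} = -0.855443 + (-0.855443 − (-0.533884))/3 = -0.962629

-0.9626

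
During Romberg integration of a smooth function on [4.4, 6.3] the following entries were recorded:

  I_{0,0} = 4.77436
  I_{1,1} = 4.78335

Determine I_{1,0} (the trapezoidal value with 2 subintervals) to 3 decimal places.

4.781

From I_{1,1} = (4·I_{1,0} − I_{0,0})/3, solve for I_{1,0}:
4·I_{1,0} = 3·4.78335 + 4.77436 = 19.12441
I_{1,0} = 4.78110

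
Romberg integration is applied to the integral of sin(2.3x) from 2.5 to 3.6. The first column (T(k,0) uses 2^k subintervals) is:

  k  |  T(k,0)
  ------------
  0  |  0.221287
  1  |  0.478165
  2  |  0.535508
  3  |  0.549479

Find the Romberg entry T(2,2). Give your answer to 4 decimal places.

Richardson extrapolation on the trapezoidal column (denominator 4−1=3):
T(1,1) = 0.478165 + (0.478165 − 0.221287)/3 = 0.563791
T(2,1) = 0.535508 + (0.535508 − 0.478165)/3 = 0.554622
T(2,2) = (16·0.554622 − 0.563791) / 15 = 0.554011

0.5540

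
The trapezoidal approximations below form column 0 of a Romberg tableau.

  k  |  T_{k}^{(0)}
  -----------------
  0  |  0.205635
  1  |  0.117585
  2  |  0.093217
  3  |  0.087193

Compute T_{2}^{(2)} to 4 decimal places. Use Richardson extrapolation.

Richardson extrapolation on the trapezoidal column (denominator 4−1=3):
T_{1}^{(1)} = 0.117585 + (0.117585 − 0.205635)/3 = 0.088235
T_{2}^{(1)} = (4·0.093217 − 0.117585) / 3 = 0.085094
T_{2}^{(2)} = (16·0.085094 − 0.088235) / 15 = 0.084885
(Column j=1 coincides with Simpson's rule on the same nodes.)

0.0849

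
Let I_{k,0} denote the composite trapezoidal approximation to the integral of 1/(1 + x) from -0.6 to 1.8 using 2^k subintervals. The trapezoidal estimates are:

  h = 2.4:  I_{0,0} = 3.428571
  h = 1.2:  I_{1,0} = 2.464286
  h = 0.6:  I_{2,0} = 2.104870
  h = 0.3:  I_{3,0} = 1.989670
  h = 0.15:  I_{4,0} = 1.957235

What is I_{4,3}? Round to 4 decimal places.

Richardson extrapolation on the trapezoidal column (denominator 4−1=3):
I_{2,1} = 2.104870 + (2.104870 − 2.464286)/3 = 1.985065
I_{3,1} = (4·1.989670 − 2.104870) / 3 = 1.951270
I_{4,1} = 1.957235 + (1.957235 − 1.989670)/3 = 1.946423
I_{3,2} = 1.951270 + (1.951270 − 1.985065)/15 = 1.949017
I_{4,2} = 1.946423 + (1.946423 − 1.951270)/15 = 1.946100
I_{4,3} = (64·1.946100 − 1.949017) / 63 = 1.946054

1.9461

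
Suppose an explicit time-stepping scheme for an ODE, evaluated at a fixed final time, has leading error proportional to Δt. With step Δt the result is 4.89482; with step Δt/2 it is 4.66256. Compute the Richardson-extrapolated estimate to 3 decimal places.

The leading error scales as Δt; refining by a factor of 2 reduces it by 2^1 = 2.
Extrapolated value = (2·A(Δt/2) − A(Δt)) / (2 − 1)
= (2·4.66256 − 4.89482) / 1
= 4.43030 / 1 = 4.43030

4.430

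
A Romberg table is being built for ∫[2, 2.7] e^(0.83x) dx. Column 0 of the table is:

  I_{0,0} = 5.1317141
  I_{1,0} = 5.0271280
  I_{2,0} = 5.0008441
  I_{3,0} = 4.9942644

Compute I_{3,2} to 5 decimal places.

4.99207

Richardson extrapolation on the trapezoidal column (denominator 4−1=3):
I_{2,1} = (4·5.0008441 − 5.0271280) / 3 = 4.9920828
I_{3,1} = (4·4.9942644 − 5.0008441) / 3 = 4.9920712
I_{3,2} = (16·4.9920712 − 4.9920828) / 15 = 4.9920704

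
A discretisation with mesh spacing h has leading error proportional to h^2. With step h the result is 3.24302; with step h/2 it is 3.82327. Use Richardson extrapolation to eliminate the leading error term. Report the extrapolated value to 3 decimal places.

The leading error scales as h^2; refining by a factor of 2 reduces it by 2^2 = 4.
Extrapolated value = (4·A(h/2) − A(h)) / (4 − 1)
= (4·3.82327 − 3.24302) / 3
= 12.05006 / 3 = 4.01669

4.017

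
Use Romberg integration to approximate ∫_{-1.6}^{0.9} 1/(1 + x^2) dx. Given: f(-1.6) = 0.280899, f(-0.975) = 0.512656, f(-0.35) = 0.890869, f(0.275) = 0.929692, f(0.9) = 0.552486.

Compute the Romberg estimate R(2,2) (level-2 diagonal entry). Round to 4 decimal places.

1.7411

R(0,0) (trapezoid, 1 panel, h=2.5000): 1.041731
R(1,0) (trapezoid, 2 panels, h=1.2500): 1.634452
R(2,0) (trapezoid, 4 panels, h=0.6250): 1.718693
R(1,1) = 1.634452 + (1.634452 − 1.041731)/3 = 1.832026
R(2,1) = 1.718693 + (1.718693 − 1.634452)/3 = 1.746773
R(2,2) = 1.746773 + (1.746773 − 1.832026)/15 = 1.741089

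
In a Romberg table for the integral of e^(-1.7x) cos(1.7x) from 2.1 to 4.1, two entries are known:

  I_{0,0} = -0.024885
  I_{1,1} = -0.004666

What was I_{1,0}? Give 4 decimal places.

-0.0097

From I_{1,1} = (4·I_{1,0} − I_{0,0})/3, solve for I_{1,0}:
4·I_{1,0} = 3·(-0.004666) + (-0.024885) = -0.038883
I_{1,0} = -0.009721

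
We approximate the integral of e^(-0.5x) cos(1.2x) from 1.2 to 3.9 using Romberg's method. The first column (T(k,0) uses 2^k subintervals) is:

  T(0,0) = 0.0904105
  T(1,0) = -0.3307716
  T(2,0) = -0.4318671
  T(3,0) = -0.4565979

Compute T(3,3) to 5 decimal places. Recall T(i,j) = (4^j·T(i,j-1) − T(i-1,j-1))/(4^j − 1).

Richardson extrapolation on the trapezoidal column (denominator 4−1=3):
T(1,1) = -0.3307716 + (-0.3307716 − 0.0904105)/3 = -0.4711656
T(2,1) = -0.4318671 + (-0.4318671 − (-0.3307716))/3 = -0.4655656
T(3,1) = -0.4565979 + (-0.4565979 − (-0.4318671))/3 = -0.4648415
T(2,2) = (16·(-0.4655656) − (-0.4711656)) / 15 = -0.4651923
T(3,2) = -0.4648415 + (-0.4648415 − (-0.4655656))/15 = -0.4647932
T(3,3) = (64·(-0.4647932) − (-0.4651923)) / 63 = -0.4647869
(Column j=1 coincides with Simpson's rule on the same nodes.)

-0.46479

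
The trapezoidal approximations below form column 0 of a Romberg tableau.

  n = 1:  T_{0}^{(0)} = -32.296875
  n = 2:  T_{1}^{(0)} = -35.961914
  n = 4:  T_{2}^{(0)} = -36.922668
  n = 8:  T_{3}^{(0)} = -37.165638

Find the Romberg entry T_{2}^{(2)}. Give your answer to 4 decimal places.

T_{1}^{(1)} = -35.961914 + (-35.961914 − (-32.296875))/3 = -37.183594
T_{2}^{(1)} = (4·(-36.922668) − (-35.961914)) / 3 = -37.242919
T_{2}^{(2)} = (16·(-37.242919) − (-37.183594)) / 15 = -37.246874

-37.2469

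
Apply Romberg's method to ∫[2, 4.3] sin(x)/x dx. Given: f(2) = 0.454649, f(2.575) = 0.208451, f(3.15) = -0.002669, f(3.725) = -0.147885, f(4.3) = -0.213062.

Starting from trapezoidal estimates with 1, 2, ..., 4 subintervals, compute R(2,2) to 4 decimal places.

R(0,0) (trapezoid, 1 panel, h=2.3000): 0.277825
R(1,0) (trapezoid, 2 panels, h=1.1500): 0.135843
R(2,0) (trapezoid, 4 panels, h=0.5750): 0.102747
R(1,1) = 0.135843 + (0.135843 − 0.277825)/3 = 0.088516
R(2,1) = 0.102747 + (0.102747 − 0.135843)/3 = 0.091715
R(2,2) = 0.091715 + (0.091715 − 0.088516)/15 = 0.091928

0.0919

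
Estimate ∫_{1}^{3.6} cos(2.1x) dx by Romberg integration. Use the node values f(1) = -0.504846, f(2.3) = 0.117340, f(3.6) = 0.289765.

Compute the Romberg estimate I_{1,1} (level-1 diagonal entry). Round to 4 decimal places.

I_{0,0} (trapezoid, 1 panel, h=2.6000): -0.279605
I_{1,0} (trapezoid, 2 panels, h=1.3000): 0.012739
I_{1,1} = 0.012739 + (0.012739 − (-0.279605))/3 = 0.110187

0.1102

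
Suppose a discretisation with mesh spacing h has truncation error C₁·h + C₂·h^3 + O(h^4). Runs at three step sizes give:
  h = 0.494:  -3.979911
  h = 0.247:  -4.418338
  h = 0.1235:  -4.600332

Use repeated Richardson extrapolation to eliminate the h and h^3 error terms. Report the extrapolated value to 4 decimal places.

-4.7717

First eliminate the h term (factor 2^1 = 2):
  B₁ = (2·(-4.418338) − (-3.979911))/1 = -4.856765
  B₂ = (2·(-4.600332) − (-4.418338))/1 = -4.782326
Then eliminate the h^3 term (factor 2^3 = 8):
  (8·(-4.782326) − (-4.856765))/7 = -4.771692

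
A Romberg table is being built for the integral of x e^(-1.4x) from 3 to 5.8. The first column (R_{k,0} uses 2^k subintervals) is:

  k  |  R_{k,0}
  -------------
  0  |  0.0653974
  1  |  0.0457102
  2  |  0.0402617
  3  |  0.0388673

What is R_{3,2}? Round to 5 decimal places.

0.03840

Richardson extrapolation on the trapezoidal column (denominator 4−1=3):
R_{2,1} = 0.0402617 + (0.0402617 − 0.0457102)/3 = 0.0384455
R_{3,1} = 0.0388673 + (0.0388673 − 0.0402617)/3 = 0.0384025
R_{3,2} = (16·0.0384025 − 0.0384455) / 15 = 0.0383996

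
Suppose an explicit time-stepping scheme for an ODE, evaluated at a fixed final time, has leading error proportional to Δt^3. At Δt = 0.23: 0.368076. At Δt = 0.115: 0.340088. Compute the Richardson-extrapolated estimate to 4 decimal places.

0.3361

The leading error scales as Δt^3; refining by a factor of 2 reduces it by 2^3 = 8.
Extrapolated value = (8·A(Δt/2) − A(Δt)) / (8 − 1)
= (8·0.340088 − 0.368076) / 7
= 2.352628 / 7 = 0.336090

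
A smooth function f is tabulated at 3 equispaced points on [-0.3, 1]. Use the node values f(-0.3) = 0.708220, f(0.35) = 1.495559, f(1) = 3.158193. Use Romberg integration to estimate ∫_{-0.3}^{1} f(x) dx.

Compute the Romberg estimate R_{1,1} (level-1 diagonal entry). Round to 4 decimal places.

2.1339

R_{0,0} (trapezoid, 1 panel, h=1.3000): 2.513168
R_{1,0} (trapezoid, 2 panels, h=0.6500): 2.228698
R_{1,1} = 2.228698 + (2.228698 − 2.513168)/3 = 2.133875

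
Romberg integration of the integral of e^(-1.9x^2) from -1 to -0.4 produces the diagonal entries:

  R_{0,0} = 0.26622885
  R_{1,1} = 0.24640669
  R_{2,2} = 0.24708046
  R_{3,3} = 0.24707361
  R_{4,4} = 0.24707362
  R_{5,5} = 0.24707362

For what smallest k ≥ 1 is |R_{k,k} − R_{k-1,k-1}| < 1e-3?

|R_{1,1} − R_{0,0}| = 0.01982216 ≥ 1e-3
|R_{2,2} − R_{1,1}| = 0.00067377 < 1e-3

k = 2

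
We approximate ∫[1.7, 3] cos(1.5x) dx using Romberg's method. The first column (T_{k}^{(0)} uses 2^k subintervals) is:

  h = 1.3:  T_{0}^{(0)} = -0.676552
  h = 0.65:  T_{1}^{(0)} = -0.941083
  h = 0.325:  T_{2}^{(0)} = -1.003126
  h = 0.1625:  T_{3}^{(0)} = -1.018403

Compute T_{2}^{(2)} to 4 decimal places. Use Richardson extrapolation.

T_{1}^{(1)} = (4·(-0.941083) − (-0.676552)) / 3 = -1.029260
T_{2}^{(1)} = (4·(-1.003126) − (-0.941083)) / 3 = -1.023807
T_{2}^{(2)} = (16·(-1.023807) − (-1.029260)) / 15 = -1.023443
(Column j=1 coincides with Simpson's rule on the same nodes.)

-1.0234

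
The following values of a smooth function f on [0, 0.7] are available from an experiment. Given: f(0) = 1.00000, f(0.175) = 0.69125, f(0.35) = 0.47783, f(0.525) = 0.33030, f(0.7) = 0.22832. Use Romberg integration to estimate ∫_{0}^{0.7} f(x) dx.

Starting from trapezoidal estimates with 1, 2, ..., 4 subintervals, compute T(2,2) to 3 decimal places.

T(0,0) (trapezoid, 1 panel, h=0.7000): 0.42991
T(1,0) (trapezoid, 2 panels, h=0.3500): 0.38220
T(2,0) (trapezoid, 4 panels, h=0.1750): 0.36987
T(1,1) = 0.38220 + (0.38220 − 0.42991)/3 = 0.36630
T(2,1) = 0.36987 + (0.36987 − 0.38220)/3 = 0.36576
T(2,2) = 0.36576 + (0.36576 − 0.36630)/15 = 0.36572

0.366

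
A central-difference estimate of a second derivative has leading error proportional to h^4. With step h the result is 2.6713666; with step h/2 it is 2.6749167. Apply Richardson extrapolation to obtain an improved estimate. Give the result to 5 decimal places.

2.67515

The leading error scales as h^4; refining by a factor of 2 reduces it by 2^4 = 16.
Extrapolated value = (16·A(h/2) − A(h)) / (16 − 1)
= (16·2.6749167 − 2.6713666) / 15
= 40.1273006 / 15 = 2.6751534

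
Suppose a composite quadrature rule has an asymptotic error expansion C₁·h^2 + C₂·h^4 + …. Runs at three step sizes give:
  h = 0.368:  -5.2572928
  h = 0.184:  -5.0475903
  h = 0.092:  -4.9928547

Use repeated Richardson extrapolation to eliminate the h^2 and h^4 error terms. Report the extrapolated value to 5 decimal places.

-4.97440

First eliminate the h^2 term (factor 2^2 = 4):
  B₁ = (4·(-5.0475903) − (-5.2572928))/3 = -4.9776895
  B₂ = (4·(-4.9928547) − (-5.0475903))/3 = -4.9746095
Then eliminate the h^4 term (factor 2^4 = 16):
  (16·(-4.9746095) − (-4.9776895))/15 = -4.9744042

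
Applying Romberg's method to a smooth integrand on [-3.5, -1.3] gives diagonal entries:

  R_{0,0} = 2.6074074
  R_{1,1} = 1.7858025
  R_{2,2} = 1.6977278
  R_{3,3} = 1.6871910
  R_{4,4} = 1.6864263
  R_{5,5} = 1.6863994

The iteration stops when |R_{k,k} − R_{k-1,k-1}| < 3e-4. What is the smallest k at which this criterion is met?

k = 5

|R_{1,1} − R_{0,0}| = 0.8216049 ≥ 3e-4
|R_{2,2} − R_{1,1}| = 0.0880747 ≥ 3e-4
|R_{3,3} − R_{2,2}| = 0.0105368 ≥ 3e-4
|R_{4,4} − R_{3,3}| = 0.0007647 ≥ 3e-4
|R_{5,5} − R_{4,4}| = 0.0000269 < 3e-4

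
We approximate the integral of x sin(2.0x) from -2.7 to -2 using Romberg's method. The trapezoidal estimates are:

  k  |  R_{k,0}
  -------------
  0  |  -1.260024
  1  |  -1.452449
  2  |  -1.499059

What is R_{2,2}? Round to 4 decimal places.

-1.5145

R_{1,1} = -1.452449 + (-1.452449 − (-1.260024))/3 = -1.516591
R_{2,1} = -1.499059 + (-1.499059 − (-1.452449))/3 = -1.514596
R_{2,2} = (16·(-1.514596) − (-1.516591)) / 15 = -1.514463
(Column j=1 coincides with Simpson's rule on the same nodes.)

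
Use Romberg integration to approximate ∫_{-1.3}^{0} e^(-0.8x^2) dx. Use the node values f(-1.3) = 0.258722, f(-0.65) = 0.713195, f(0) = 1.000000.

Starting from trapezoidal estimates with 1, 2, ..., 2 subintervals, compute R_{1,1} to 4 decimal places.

0.8908

R_{0,0} (trapezoid, 1 panel, h=1.3000): 0.818169
R_{1,0} (trapezoid, 2 panels, h=0.6500): 0.872661
R_{1,1} = 0.872661 + (0.872661 − 0.818169)/3 = 0.890825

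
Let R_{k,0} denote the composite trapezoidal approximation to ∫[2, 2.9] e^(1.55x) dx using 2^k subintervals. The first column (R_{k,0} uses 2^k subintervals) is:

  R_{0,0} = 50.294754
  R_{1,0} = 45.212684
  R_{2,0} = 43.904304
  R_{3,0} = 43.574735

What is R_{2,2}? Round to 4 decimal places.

43.4648

Richardson extrapolation on the trapezoidal column (denominator 4−1=3):
R_{1,1} = 45.212684 + (45.212684 − 50.294754)/3 = 43.518661
R_{2,1} = (4·43.904304 − 45.212684) / 3 = 43.468177
R_{2,2} = 43.468177 + (43.468177 − 43.518661)/15 = 43.464811
(Column j=1 coincides with Simpson's rule on the same nodes.)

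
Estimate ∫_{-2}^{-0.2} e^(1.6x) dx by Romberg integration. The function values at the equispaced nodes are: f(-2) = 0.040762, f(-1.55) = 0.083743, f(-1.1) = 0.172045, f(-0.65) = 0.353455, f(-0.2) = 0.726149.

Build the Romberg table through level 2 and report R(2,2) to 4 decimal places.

0.4285

R(0,0) (trapezoid, 1 panel, h=1.8000): 0.690220
R(1,0) (trapezoid, 2 panels, h=0.9000): 0.499950
R(2,0) (trapezoid, 4 panels, h=0.4500): 0.446714
R(1,1) = 0.499950 + (0.499950 − 0.690220)/3 = 0.436527
R(2,1) = 0.446714 + (0.446714 − 0.499950)/3 = 0.428969
R(2,2) = 0.428969 + (0.428969 − 0.436527)/15 = 0.428465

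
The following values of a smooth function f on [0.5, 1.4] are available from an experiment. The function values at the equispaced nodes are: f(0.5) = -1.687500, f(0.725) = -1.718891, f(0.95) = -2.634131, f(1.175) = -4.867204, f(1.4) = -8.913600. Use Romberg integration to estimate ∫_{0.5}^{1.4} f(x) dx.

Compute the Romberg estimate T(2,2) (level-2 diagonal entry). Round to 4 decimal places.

T(0,0) (trapezoid, 1 panel, h=0.9000): -4.770495
T(1,0) (trapezoid, 2 panels, h=0.4500): -3.570606
T(2,0) (trapezoid, 4 panels, h=0.2250): -3.267175
T(1,1) = -3.570606 + (-3.570606 − (-4.770495))/3 = -3.170643
T(2,1) = -3.267175 + (-3.267175 − (-3.570606))/3 = -3.166031
T(2,2) = -3.166031 + (-3.166031 − (-3.170643))/15 = -3.165724

-3.1657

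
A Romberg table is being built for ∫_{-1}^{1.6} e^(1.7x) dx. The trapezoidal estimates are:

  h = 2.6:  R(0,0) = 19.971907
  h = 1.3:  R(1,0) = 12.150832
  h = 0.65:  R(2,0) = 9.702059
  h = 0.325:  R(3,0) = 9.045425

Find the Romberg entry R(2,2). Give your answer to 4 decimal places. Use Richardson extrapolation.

8.8419

Richardson extrapolation on the trapezoidal column (denominator 4−1=3):
R(1,1) = (4·12.150832 − 19.971907) / 3 = 9.543807
R(2,1) = 9.702059 + (9.702059 − 12.150832)/3 = 8.885801
R(2,2) = (16·8.885801 − 9.543807) / 15 = 8.841934
(Column j=1 coincides with Simpson's rule on the same nodes.)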